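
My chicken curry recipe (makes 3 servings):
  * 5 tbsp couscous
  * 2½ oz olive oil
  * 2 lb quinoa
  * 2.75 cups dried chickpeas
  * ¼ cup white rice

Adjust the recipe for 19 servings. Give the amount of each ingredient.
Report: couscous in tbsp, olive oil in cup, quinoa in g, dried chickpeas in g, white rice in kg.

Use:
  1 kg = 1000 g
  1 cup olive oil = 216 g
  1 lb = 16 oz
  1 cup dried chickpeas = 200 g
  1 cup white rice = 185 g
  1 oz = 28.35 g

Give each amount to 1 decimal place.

Scaling factor: 19/3.
couscous: 5 tbsp × 19/3 ≈ 31.7 tbsp
olive oil: 2.5 oz × 19/3 × 28.35 g/oz ÷ 216 g/cup ≈ 2.1 cup
quinoa: 2 lb × 19/3 × 16 oz/lb × 28.35 g/oz = 5745.6 g
dried chickpeas: 2.75 cup × 19/3 × 200 g/cup ≈ 3483.3 g
white rice: 0.25 cup × 19/3 × 185 g/cup ÷ 1000 g/kg ≈ 0.3 kg

couscous: 31.7 tbsp; olive oil: 2.1 cup; quinoa: 5745.6 g; dried chickpeas: 3483.3 g; white rice: 0.3 kg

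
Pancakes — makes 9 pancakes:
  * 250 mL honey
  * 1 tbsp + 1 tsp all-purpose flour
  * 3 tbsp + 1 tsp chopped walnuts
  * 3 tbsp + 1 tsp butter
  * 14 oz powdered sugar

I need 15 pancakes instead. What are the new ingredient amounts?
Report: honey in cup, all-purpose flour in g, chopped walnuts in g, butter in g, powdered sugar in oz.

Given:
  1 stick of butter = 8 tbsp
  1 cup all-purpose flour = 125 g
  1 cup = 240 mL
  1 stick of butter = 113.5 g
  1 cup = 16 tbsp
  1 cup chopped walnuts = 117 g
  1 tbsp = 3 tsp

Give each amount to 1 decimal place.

honey: 1.7 cup; all-purpose flour: 17.4 g; chopped walnuts: 40.6 g; butter: 78.8 g; powdered sugar: 23.3 oz

Scaling factor: 15/9 = 5/3.
honey: 250 mL × 5/3 ÷ 240 mL/cup ≈ 1.7 cup
all-purpose flour: (1 tbsp + 1 tsp = 4/3 tbsp) × 5/3 ÷ 16 tbsp/cup × 125 g/cup ≈ 17.4 g
chopped walnuts: (3 tbsp + 1 tsp = 10/3 tbsp) × 5/3 ÷ 16 tbsp/cup × 117 g/cup ≈ 40.6 g
butter: (3 tbsp + 1 tsp = 10/3 tbsp) × 5/3 ÷ 8 tbsp/stick × 113.5 g/stick ≈ 78.8 g
powdered sugar: 14 oz × 5/3 ≈ 23.3 oz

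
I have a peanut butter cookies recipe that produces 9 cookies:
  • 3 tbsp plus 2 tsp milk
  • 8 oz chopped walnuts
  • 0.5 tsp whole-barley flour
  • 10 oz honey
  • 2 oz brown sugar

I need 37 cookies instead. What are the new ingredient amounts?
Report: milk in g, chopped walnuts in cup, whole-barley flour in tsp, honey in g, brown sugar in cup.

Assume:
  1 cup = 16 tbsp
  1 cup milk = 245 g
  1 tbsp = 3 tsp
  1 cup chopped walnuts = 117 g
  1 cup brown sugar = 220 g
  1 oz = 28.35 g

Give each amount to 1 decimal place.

Scaling factor: 37/9.
milk: (3 tbsp + 2 tsp = 11/3 tbsp) × 37/9 ÷ 16 tbsp/cup × 245 g/cup ≈ 230.8 g
chopped walnuts: 8 oz × 37/9 × 28.35 g/oz ÷ 117 g/cup ≈ 8.0 cup
whole-barley flour: 0.5 tsp × 37/9 ≈ 2.1 tsp
honey: 10 oz × 37/9 × 28.35 g/oz = 1165.5 g
brown sugar: 2 oz × 37/9 × 28.35 g/oz ÷ 220 g/cup ≈ 1.1 cup

milk: 230.8 g; chopped walnuts: 8.0 cup; whole-barley flour: 2.1 tsp; honey: 1165.5 g; brown sugar: 1.1 cup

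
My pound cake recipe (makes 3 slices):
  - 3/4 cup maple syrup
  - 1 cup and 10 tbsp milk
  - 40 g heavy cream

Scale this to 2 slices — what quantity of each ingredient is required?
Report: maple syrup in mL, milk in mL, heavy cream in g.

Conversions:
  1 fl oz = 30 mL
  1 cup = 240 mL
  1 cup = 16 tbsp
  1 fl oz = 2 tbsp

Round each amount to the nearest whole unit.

maple syrup: 120 mL; milk: 260 mL; heavy cream: 27 g

Scaling factor: 2/3.
maple syrup: 0.75 cup × 2/3 × 240 mL/cup = 120 mL
milk: (1 cup + 10 tbsp = 1.625 cup) × 2/3 × 240 mL/cup = 260 mL
heavy cream: 40 g × 2/3 ≈ 27 g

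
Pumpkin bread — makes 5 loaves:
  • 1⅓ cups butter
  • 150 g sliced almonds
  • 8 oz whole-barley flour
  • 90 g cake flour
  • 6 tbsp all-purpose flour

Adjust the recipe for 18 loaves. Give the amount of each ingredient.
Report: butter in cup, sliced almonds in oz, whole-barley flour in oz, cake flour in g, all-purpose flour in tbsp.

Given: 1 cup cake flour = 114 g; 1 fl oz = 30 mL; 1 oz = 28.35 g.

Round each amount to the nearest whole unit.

butter: 5 cup; sliced almonds: 19 oz; whole-barley flour: 29 oz; cake flour: 324 g; all-purpose flour: 22 tbsp

Scaling factor: 18/5 = 3.6.
butter: 4/3 cup × 18/5 ≈ 5 cup
sliced almonds: 150 g × 18/5 ÷ 28.35 g/oz ≈ 19 oz
whole-barley flour: 8 oz × 18/5 ≈ 29 oz
cake flour: 90 g × 18/5 = 324 g
all-purpose flour: 6 tbsp × 18/5 ≈ 22 tbsp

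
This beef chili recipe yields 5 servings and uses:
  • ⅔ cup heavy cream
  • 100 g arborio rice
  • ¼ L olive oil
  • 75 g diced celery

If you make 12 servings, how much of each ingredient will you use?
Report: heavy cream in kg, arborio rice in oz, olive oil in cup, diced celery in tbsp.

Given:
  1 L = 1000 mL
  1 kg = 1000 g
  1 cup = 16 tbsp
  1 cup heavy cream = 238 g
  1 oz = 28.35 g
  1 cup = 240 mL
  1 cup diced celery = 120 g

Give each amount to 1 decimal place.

Scaling factor: 12/5 = 2.4.
heavy cream: 2/3 cup × 12/5 × 238 g/cup ÷ 1000 g/kg ≈ 0.4 kg
arborio rice: 100 g × 12/5 ÷ 28.35 g/oz ≈ 8.5 oz
olive oil: 0.25 L × 12/5 × 1000 mL/L ÷ 240 mL/cup = 2.5 cup
diced celery: 75 g × 12/5 ÷ 120 g/cup × 16 tbsp/cup = 24.0 tbsp

heavy cream: 0.4 kg; arborio rice: 8.5 oz; olive oil: 2.5 cup; diced celery: 24.0 tbsp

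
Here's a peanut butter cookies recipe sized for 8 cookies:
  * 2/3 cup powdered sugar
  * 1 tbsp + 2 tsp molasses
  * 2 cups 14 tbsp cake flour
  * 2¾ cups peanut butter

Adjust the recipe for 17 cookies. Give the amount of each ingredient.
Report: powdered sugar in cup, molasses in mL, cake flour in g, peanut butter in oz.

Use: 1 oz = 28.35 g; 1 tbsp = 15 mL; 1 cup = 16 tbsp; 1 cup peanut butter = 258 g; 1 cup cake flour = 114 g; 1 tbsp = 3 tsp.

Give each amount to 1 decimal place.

powdered sugar: 1.4 cup; molasses: 53.1 mL; cake flour: 696.5 g; peanut butter: 53.2 oz

Scaling factor: 17/8 = 2.125.
powdered sugar: 2/3 cup × 17/8 ≈ 1.4 cup
molasses: (1 tbsp + 2 tsp = 5/3 tbsp) × 17/8 × 15 mL/tbsp ≈ 53.1 mL
cake flour: (2 cup + 14 tbsp = 2.875 cup) × 17/8 × 114 g/cup ≈ 696.5 g
peanut butter: 2.75 cup × 17/8 × 258 g/cup ÷ 28.35 g/oz ≈ 53.2 oz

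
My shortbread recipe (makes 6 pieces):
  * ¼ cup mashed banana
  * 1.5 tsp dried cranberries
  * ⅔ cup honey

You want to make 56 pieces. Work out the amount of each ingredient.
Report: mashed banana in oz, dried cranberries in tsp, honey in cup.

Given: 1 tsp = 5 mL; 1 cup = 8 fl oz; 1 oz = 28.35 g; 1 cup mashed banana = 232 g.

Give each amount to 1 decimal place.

mashed banana: 19.1 oz; dried cranberries: 14.0 tsp; honey: 6.2 cup

Scaling factor: 56/6 = 28/3.
mashed banana: 0.25 cup × 28/3 × 232 g/cup ÷ 28.35 g/oz ≈ 19.1 oz
dried cranberries: 1.5 tsp × 28/3 = 14.0 tsp
honey: 2/3 cup × 28/3 ≈ 6.2 cup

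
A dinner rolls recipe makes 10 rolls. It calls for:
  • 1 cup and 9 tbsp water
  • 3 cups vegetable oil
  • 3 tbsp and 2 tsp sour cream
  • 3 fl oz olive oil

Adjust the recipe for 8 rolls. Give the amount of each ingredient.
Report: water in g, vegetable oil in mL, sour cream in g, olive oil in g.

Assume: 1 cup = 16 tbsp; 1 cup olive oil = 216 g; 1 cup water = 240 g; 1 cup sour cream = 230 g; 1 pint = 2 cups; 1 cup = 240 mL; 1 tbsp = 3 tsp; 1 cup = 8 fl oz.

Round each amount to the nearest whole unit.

Scaling factor: 8/10 = 4/5 = 0.8.
water: (1 cup + 9 tbsp = 1.5625 cup) × 4/5 × 240 g/cup = 300 g
vegetable oil: 3 cup × 4/5 × 240 mL/cup = 576 mL
sour cream: (3 tbsp + 2 tsp = 11/3 tbsp) × 4/5 ÷ 16 tbsp/cup × 230 g/cup ≈ 42 g
olive oil: 3 fl oz × 4/5 ÷ 8 fl oz/cup × 216 g/cup ≈ 65 g

water: 300 g; vegetable oil: 576 mL; sour cream: 42 g; olive oil: 65 g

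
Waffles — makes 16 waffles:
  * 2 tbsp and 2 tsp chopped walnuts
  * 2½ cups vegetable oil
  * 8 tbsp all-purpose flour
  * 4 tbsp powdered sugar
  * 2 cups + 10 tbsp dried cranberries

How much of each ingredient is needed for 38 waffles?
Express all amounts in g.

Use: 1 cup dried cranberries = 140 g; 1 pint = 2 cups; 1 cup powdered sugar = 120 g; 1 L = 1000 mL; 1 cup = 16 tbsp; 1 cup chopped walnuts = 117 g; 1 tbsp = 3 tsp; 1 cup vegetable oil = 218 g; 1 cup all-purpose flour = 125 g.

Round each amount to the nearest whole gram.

chopped walnuts: 46 g; vegetable oil: 1294 g; all-purpose flour: 148 g; powdered sugar: 71 g; dried cranberries: 873 g

Scaling factor: 38/16 = 19/8 = 2.375.
chopped walnuts: (2 tbsp + 2 tsp = 8/3 tbsp) × 19/8 ÷ 16 tbsp/cup × 117 g/cup ≈ 46 g
vegetable oil: 2.5 cup × 19/8 × 218 g/cup ≈ 1294 g
all-purpose flour: 8 tbsp × 19/8 ÷ 16 tbsp/cup × 125 g/cup ≈ 148 g
powdered sugar: 4 tbsp × 19/8 ÷ 16 tbsp/cup × 120 g/cup ≈ 71 g
dried cranberries: (2 cup + 10 tbsp = 2.625 cup) × 19/8 × 140 g/cup ≈ 873 g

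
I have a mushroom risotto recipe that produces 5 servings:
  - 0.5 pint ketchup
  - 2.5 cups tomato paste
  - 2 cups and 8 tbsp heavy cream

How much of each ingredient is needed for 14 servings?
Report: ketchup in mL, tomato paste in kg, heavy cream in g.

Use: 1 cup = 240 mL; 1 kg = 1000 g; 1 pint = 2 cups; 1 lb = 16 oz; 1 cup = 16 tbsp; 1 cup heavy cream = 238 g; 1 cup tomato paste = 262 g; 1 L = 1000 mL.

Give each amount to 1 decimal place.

Scaling factor: 14/5 = 2.8.
ketchup: 0.5 pint × 14/5 × 2 cup/pint × 240 mL/cup = 672.0 mL
tomato paste: 2.5 cup × 14/5 × 262 g/cup ÷ 1000 g/kg ≈ 1.8 kg
heavy cream: (2 cup + 8 tbsp = 2.5 cup) × 14/5 × 238 g/cup = 1666.0 g

ketchup: 672.0 mL; tomato paste: 1.8 kg; heavy cream: 1666.0 g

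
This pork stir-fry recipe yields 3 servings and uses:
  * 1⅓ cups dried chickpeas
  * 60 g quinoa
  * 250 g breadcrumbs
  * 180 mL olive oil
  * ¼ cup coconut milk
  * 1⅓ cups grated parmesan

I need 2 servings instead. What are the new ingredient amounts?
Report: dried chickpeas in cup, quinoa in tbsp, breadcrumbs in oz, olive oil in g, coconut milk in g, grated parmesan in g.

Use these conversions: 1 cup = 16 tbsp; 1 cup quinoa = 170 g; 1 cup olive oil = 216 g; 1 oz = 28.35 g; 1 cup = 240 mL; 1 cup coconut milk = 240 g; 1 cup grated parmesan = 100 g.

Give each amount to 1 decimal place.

dried chickpeas: 0.9 cup; quinoa: 3.8 tbsp; breadcrumbs: 5.9 oz; olive oil: 108.0 g; coconut milk: 40.0 g; grated parmesan: 88.9 g

Scaling factor: 2/3.
dried chickpeas: 4/3 cup × 2/3 ≈ 0.9 cup
quinoa: 60 g × 2/3 ÷ 170 g/cup × 16 tbsp/cup ≈ 3.8 tbsp
breadcrumbs: 250 g × 2/3 ÷ 28.35 g/oz ≈ 5.9 oz
olive oil: 180 mL × 2/3 ÷ 240 mL/cup × 216 g/cup = 108.0 g
coconut milk: 0.25 cup × 2/3 × 240 g/cup = 40.0 g
grated parmesan: 4/3 cup × 2/3 × 100 g/cup ≈ 88.9 g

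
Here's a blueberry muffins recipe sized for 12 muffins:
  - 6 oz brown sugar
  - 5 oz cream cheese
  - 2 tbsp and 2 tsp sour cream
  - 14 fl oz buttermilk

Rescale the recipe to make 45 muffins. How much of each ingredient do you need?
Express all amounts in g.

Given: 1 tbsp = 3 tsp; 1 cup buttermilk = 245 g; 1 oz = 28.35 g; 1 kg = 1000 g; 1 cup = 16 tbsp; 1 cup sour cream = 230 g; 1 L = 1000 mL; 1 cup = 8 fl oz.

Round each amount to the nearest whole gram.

brown sugar: 638 g; cream cheese: 532 g; sour cream: 144 g; buttermilk: 1608 g

Scaling factor: 45/12 = 15/4 = 3.75.
brown sugar: 6 oz × 15/4 × 28.35 g/oz ≈ 638 g
cream cheese: 5 oz × 15/4 × 28.35 g/oz ≈ 532 g
sour cream: (2 tbsp + 2 tsp = 8/3 tbsp) × 15/4 ÷ 16 tbsp/cup × 230 g/cup ≈ 144 g
buttermilk: 14 fl oz × 15/4 ÷ 8 fl oz/cup × 245 g/cup ≈ 1608 g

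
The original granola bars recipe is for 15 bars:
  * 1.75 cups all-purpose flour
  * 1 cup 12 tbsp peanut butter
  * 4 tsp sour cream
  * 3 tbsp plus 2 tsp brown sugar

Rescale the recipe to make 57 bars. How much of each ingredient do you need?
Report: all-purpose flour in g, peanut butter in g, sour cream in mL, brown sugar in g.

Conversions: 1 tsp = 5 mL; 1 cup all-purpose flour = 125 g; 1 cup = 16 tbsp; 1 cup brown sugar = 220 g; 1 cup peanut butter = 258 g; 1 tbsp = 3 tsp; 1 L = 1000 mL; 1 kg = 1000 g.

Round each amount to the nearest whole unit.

all-purpose flour: 831 g; peanut butter: 1716 g; sour cream: 76 mL; brown sugar: 192 g

Scaling factor: 57/15 = 19/5 = 3.8.
all-purpose flour: 1.75 cup × 19/5 × 125 g/cup ≈ 831 g
peanut butter: (1 cup + 12 tbsp = 1.75 cup) × 19/5 × 258 g/cup ≈ 1716 g
sour cream: 4 tsp × 19/5 × 5 mL/tsp = 76 mL
brown sugar: (3 tbsp + 2 tsp = 11/3 tbsp) × 19/5 ÷ 16 tbsp/cup × 220 g/cup ≈ 192 g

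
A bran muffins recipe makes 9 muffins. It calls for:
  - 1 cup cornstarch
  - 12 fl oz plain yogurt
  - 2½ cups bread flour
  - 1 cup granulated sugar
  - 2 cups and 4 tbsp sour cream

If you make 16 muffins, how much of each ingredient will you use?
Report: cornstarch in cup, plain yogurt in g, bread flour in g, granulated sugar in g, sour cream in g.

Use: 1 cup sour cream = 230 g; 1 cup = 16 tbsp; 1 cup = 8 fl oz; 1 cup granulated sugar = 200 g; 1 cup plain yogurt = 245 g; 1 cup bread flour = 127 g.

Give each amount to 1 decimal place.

cornstarch: 1.8 cup; plain yogurt: 653.3 g; bread flour: 564.4 g; granulated sugar: 355.6 g; sour cream: 920.0 g

Scaling factor: 16/9.
cornstarch: 1 cup × 16/9 ≈ 1.8 cup
plain yogurt: 12 fl oz × 16/9 ÷ 8 fl oz/cup × 245 g/cup ≈ 653.3 g
bread flour: 2.5 cup × 16/9 × 127 g/cup ≈ 564.4 g
granulated sugar: 1 cup × 16/9 × 200 g/cup ≈ 355.6 g
sour cream: (2 cup + 4 tbsp = 2.25 cup) × 16/9 × 230 g/cup = 920.0 g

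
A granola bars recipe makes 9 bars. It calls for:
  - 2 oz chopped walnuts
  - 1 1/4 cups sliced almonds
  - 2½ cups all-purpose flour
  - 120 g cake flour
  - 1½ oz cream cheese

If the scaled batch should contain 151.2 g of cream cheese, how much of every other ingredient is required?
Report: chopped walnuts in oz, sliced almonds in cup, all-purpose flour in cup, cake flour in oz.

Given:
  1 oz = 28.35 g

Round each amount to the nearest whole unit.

chopped walnuts: 7 oz; sliced almonds: 4 cup; all-purpose flour: 9 cup; cake flour: 15 oz

The original recipe has 42.525 g of cream cheese, so the scaling factor is 151.2 ÷ 42.525 = 32/9.
chopped walnuts: 2 oz × 32/9 ≈ 7 oz
sliced almonds: 1.25 cup × 32/9 ≈ 4 cup
all-purpose flour: 2.5 cup × 32/9 ≈ 9 cup
cake flour: 120 g × 32/9 ÷ 28.35 g/oz ≈ 15 oz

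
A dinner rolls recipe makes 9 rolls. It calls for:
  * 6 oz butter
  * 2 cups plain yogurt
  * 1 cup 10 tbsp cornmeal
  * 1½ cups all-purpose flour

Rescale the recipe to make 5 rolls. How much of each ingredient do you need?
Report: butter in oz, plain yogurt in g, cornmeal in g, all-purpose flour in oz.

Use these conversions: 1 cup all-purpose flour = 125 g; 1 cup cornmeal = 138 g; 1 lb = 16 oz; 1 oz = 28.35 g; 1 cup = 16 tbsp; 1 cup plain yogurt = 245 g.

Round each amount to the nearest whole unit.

Scaling factor: 5/9.
butter: 6 oz × 5/9 ≈ 3 oz
plain yogurt: 2 cup × 5/9 × 245 g/cup ≈ 272 g
cornmeal: (1 cup + 10 tbsp = 1.625 cup) × 5/9 × 138 g/cup ≈ 125 g
all-purpose flour: 1.5 cup × 5/9 × 125 g/cup ÷ 28.35 g/oz ≈ 4 oz

butter: 3 oz; plain yogurt: 272 g; cornmeal: 125 g; all-purpose flour: 4 oz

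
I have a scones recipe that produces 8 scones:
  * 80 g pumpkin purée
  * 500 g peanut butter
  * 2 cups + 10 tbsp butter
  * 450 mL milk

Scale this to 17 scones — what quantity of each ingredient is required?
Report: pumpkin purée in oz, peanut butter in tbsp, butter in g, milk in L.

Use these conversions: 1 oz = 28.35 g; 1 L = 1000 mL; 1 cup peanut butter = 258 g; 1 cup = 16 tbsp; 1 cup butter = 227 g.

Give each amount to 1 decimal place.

pumpkin purée: 6.0 oz; peanut butter: 65.9 tbsp; butter: 1266.2 g; milk: 1.0 L

Scaling factor: 17/8 = 2.125.
pumpkin purée: 80 g × 17/8 ÷ 28.35 g/oz ≈ 6.0 oz
peanut butter: 500 g × 17/8 ÷ 258 g/cup × 16 tbsp/cup ≈ 65.9 tbsp
butter: (2 cup + 10 tbsp = 2.625 cup) × 17/8 × 227 g/cup ≈ 1266.2 g
milk: 450 mL × 17/8 ÷ 1000 mL/L ≈ 1.0 L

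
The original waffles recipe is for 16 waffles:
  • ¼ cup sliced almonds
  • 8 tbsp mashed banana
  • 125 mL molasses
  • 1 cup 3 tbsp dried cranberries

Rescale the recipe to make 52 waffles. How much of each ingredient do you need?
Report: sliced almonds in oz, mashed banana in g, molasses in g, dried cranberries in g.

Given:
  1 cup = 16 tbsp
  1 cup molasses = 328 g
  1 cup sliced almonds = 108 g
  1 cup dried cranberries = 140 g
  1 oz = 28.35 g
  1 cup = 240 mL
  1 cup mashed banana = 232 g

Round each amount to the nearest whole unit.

sliced almonds: 3 oz; mashed banana: 377 g; molasses: 555 g; dried cranberries: 540 g

Scaling factor: 52/16 = 13/4 = 3.25.
sliced almonds: 0.25 cup × 13/4 × 108 g/cup ÷ 28.35 g/oz ≈ 3 oz
mashed banana: 8 tbsp × 13/4 ÷ 16 tbsp/cup × 232 g/cup = 377 g
molasses: 125 mL × 13/4 ÷ 240 mL/cup × 328 g/cup ≈ 555 g
dried cranberries: (1 cup + 3 tbsp = 1.1875 cup) × 13/4 × 140 g/cup ≈ 540 g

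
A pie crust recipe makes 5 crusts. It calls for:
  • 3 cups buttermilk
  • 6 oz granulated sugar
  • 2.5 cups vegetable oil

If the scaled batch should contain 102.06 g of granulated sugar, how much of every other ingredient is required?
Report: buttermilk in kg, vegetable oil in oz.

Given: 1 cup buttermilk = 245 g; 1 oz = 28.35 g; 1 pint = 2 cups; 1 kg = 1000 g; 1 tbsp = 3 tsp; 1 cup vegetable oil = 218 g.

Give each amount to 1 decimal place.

buttermilk: 0.4 kg; vegetable oil: 11.5 oz

The original recipe has 170.1 g of granulated sugar, so the scaling factor is 102.06 ÷ 170.1 = 3/5 = 0.6.
buttermilk: 3 cup × 3/5 × 245 g/cup ÷ 1000 g/kg ≈ 0.4 kg
vegetable oil: 2.5 cup × 3/5 × 218 g/cup ÷ 28.35 g/oz ≈ 11.5 oz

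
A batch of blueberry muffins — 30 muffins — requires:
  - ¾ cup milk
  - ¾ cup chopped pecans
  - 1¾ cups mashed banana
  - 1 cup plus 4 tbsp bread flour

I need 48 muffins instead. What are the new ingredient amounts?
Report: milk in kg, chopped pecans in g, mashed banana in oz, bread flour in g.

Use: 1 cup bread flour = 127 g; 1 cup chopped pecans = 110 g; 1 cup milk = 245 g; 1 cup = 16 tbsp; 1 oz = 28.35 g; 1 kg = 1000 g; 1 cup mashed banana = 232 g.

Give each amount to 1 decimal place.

Scaling factor: 48/30 = 8/5 = 1.6.
milk: 0.75 cup × 8/5 × 245 g/cup ÷ 1000 g/kg ≈ 0.3 kg
chopped pecans: 0.75 cup × 8/5 × 110 g/cup = 132.0 g
mashed banana: 1.75 cup × 8/5 × 232 g/cup ÷ 28.35 g/oz ≈ 22.9 oz
bread flour: (1 cup + 4 tbsp = 1.25 cup) × 8/5 × 127 g/cup = 254.0 g

milk: 0.3 kg; chopped pecans: 132.0 g; mashed banana: 22.9 oz; bread flour: 254.0 g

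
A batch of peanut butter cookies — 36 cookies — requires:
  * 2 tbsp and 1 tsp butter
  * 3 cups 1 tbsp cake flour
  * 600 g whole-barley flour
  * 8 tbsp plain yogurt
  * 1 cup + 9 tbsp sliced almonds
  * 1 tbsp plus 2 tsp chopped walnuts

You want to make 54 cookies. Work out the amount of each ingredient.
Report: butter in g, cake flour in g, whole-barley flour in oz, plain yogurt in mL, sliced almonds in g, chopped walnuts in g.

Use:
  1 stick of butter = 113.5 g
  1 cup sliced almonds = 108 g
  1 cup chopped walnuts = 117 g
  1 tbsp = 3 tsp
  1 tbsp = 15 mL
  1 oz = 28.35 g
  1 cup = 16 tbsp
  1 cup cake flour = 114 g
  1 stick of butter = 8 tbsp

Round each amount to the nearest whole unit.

Scaling factor: 54/36 = 3/2 = 1.5.
butter: (2 tbsp + 1 tsp = 7/3 tbsp) × 3/2 ÷ 8 tbsp/stick × 113.5 g/stick ≈ 50 g
cake flour: (3 cup + 1 tbsp = 3.0625 cup) × 3/2 × 114 g/cup ≈ 524 g
whole-barley flour: 600 g × 3/2 ÷ 28.35 g/oz ≈ 32 oz
plain yogurt: 8 tbsp × 3/2 × 15 mL/tbsp = 180 mL
sliced almonds: (1 cup + 9 tbsp = 1.5625 cup) × 3/2 × 108 g/cup ≈ 253 g
chopped walnuts: (1 tbsp + 2 tsp = 5/3 tbsp) × 3/2 ÷ 16 tbsp/cup × 117 g/cup ≈ 18 g

butter: 50 g; cake flour: 524 g; whole-barley flour: 32 oz; plain yogurt: 180 mL; sliced almonds: 253 g; chopped walnuts: 18 g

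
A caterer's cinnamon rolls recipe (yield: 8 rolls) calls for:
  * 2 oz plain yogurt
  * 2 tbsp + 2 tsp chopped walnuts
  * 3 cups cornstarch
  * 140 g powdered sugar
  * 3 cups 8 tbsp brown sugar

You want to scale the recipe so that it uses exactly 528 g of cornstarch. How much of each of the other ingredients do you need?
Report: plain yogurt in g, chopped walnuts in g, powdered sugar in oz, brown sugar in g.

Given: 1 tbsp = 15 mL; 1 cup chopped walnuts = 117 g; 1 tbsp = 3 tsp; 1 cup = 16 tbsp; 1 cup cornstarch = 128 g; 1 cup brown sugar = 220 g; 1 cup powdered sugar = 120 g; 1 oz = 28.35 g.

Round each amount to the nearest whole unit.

The original recipe has 384 g of cornstarch, so the scaling factor is 528 ÷ 384 = 11/8 = 1.375.
plain yogurt: 2 oz × 11/8 × 28.35 g/oz ≈ 78 g
chopped walnuts: (2 tbsp + 2 tsp = 8/3 tbsp) × 11/8 ÷ 16 tbsp/cup × 117 g/cup ≈ 27 g
powdered sugar: 140 g × 11/8 ÷ 28.35 g/oz ≈ 7 oz
brown sugar: (3 cup + 8 tbsp = 3.5 cup) × 11/8 × 220 g/cup ≈ 1059 g

plain yogurt: 78 g; chopped walnuts: 27 g; powdered sugar: 7 oz; brown sugar: 1059 g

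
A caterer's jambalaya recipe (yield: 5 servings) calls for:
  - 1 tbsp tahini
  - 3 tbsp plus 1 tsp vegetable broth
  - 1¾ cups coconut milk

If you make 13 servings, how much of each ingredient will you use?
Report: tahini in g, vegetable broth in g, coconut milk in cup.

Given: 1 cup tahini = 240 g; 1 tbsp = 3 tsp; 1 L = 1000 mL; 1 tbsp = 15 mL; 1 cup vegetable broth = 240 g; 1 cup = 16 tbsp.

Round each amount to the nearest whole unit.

tahini: 39 g; vegetable broth: 130 g; coconut milk: 5 cup

Scaling factor: 13/5 = 2.6.
tahini: 1 tbsp × 13/5 ÷ 16 tbsp/cup × 240 g/cup = 39 g
vegetable broth: (3 tbsp + 1 tsp = 10/3 tbsp) × 13/5 ÷ 16 tbsp/cup × 240 g/cup = 130 g
coconut milk: 1.75 cup × 13/5 ≈ 5 cup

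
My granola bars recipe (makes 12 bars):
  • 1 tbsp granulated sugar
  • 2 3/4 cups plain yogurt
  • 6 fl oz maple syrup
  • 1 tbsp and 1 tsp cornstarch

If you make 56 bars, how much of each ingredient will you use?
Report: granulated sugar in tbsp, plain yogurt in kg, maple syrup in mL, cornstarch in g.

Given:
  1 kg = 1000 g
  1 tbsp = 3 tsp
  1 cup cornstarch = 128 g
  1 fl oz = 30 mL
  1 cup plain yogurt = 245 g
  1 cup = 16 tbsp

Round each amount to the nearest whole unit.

Scaling factor: 56/12 = 14/3.
granulated sugar: 1 tbsp × 14/3 ≈ 5 tbsp
plain yogurt: 2.75 cup × 14/3 × 245 g/cup ÷ 1000 g/kg ≈ 3 kg
maple syrup: 6 fl oz × 14/3 × 30 mL/fl oz = 840 mL
cornstarch: (1 tbsp + 1 tsp = 4/3 tbsp) × 14/3 ÷ 16 tbsp/cup × 128 g/cup ≈ 50 g

granulated sugar: 5 tbsp; plain yogurt: 3 kg; maple syrup: 840 mL; cornstarch: 50 g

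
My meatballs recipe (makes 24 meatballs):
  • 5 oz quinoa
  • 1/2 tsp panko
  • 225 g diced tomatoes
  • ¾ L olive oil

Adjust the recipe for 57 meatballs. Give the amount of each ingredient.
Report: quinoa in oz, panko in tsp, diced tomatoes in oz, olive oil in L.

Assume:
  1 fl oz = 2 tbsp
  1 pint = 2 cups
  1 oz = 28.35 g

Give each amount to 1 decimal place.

quinoa: 11.9 oz; panko: 1.2 tsp; diced tomatoes: 18.8 oz; olive oil: 1.8 L

Scaling factor: 57/24 = 19/8 = 2.375.
quinoa: 5 oz × 19/8 ≈ 11.9 oz
panko: 0.5 tsp × 19/8 ≈ 1.2 tsp
diced tomatoes: 225 g × 19/8 ÷ 28.35 g/oz ≈ 18.8 oz
olive oil: 0.75 L × 19/8 ≈ 1.8 L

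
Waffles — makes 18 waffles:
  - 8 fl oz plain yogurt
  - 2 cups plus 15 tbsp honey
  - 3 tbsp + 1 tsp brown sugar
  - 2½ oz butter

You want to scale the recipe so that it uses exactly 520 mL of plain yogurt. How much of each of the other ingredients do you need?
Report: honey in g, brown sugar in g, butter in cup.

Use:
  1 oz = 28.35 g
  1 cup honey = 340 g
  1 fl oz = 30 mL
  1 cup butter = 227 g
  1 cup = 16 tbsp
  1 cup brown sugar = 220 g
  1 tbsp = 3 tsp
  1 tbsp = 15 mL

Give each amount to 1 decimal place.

honey: 2164.0 g; brown sugar: 99.3 g; butter: 0.7 cup

The original recipe has 240 mL of plain yogurt, so the scaling factor is 520 ÷ 240 = 13/6.
honey: (2 cup + 15 tbsp = 2.9375 cup) × 13/6 × 340 g/cup ≈ 2164.0 g
brown sugar: (3 tbsp + 1 tsp = 10/3 tbsp) × 13/6 ÷ 16 tbsp/cup × 220 g/cup ≈ 99.3 g
butter: 2.5 oz × 13/6 × 28.35 g/oz ÷ 227 g/cup ≈ 0.7 cup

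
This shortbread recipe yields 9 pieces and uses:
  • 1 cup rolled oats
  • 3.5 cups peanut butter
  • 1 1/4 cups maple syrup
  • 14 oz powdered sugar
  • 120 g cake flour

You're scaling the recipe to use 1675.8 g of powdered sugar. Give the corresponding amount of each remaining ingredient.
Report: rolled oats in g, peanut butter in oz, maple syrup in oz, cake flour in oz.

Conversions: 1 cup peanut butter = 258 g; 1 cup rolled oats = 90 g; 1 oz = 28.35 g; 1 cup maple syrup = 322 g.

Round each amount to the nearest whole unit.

The original recipe has 396.9 g of powdered sugar, so the scaling factor is 1675.8 ÷ 396.9 = 38/9.
rolled oats: 1 cup × 38/9 × 90 g/cup = 380 g
peanut butter: 3.5 cup × 38/9 × 258 g/cup ÷ 28.35 g/oz ≈ 134 oz
maple syrup: 1.25 cup × 38/9 × 322 g/cup ÷ 28.35 g/oz ≈ 60 oz
cake flour: 120 g × 38/9 ÷ 28.35 g/oz ≈ 18 oz

rolled oats: 380 g; peanut butter: 134 oz; maple syrup: 60 oz; cake flour: 18 oz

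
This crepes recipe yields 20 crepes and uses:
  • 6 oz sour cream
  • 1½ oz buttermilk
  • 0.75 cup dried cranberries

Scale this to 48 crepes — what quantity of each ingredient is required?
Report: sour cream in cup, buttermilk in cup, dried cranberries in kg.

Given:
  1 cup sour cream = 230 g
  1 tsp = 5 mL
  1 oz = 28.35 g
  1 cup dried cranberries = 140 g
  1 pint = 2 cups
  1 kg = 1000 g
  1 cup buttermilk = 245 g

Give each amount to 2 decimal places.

sour cream: 1.77 cup; buttermilk: 0.42 cup; dried cranberries: 0.25 kg

Scaling factor: 48/20 = 12/5 = 2.4.
sour cream: 6 oz × 12/5 × 28.35 g/oz ÷ 230 g/cup ≈ 1.77 cup
buttermilk: 1.5 oz × 12/5 × 28.35 g/oz ÷ 245 g/cup ≈ 0.42 cup
dried cranberries: 0.75 cup × 12/5 × 140 g/cup ÷ 1000 g/kg ≈ 0.25 kg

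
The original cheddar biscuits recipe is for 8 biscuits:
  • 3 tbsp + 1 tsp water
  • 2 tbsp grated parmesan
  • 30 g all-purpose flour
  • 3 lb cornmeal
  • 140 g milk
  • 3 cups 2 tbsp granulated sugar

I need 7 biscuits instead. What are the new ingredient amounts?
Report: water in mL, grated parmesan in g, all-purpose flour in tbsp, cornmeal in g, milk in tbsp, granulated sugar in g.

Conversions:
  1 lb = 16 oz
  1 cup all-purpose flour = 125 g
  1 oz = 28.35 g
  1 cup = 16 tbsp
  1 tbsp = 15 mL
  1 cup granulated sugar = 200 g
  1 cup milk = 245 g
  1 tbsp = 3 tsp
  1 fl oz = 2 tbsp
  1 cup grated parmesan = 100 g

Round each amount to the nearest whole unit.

water: 44 mL; grated parmesan: 11 g; all-purpose flour: 3 tbsp; cornmeal: 1191 g; milk: 8 tbsp; granulated sugar: 547 g

Scaling factor: 7/8 = 0.875.
water: (3 tbsp + 1 tsp = 10/3 tbsp) × 7/8 × 15 mL/tbsp ≈ 44 mL
grated parmesan: 2 tbsp × 7/8 ÷ 16 tbsp/cup × 100 g/cup ≈ 11 g
all-purpose flour: 30 g × 7/8 ÷ 125 g/cup × 16 tbsp/cup ≈ 3 tbsp
cornmeal: 3 lb × 7/8 × 16 oz/lb × 28.35 g/oz ≈ 1191 g
milk: 140 g × 7/8 ÷ 245 g/cup × 16 tbsp/cup = 8 tbsp
granulated sugar: (3 cup + 2 tbsp = 3.125 cup) × 7/8 × 200 g/cup ≈ 547 g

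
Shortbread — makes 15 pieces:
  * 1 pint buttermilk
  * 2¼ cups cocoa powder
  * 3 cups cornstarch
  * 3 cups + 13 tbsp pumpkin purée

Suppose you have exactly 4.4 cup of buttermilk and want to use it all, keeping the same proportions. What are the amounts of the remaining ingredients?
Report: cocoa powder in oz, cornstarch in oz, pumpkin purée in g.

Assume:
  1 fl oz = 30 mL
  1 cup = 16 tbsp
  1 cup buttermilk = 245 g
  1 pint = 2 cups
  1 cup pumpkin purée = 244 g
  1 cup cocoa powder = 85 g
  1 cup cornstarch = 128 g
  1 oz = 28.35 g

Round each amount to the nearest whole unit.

The original recipe has 2 cup of buttermilk, so the scaling factor is 4.4 ÷ 2 = 11/5 = 2.2.
cocoa powder: 2.25 cup × 11/5 × 85 g/cup ÷ 28.35 g/oz ≈ 15 oz
cornstarch: 3 cup × 11/5 × 128 g/cup ÷ 28.35 g/oz ≈ 30 oz
pumpkin purée: (3 cup + 13 tbsp = 3.8125 cup) × 11/5 × 244 g/cup ≈ 2047 g

cocoa powder: 15 oz; cornstarch: 30 oz; pumpkin purée: 2047 g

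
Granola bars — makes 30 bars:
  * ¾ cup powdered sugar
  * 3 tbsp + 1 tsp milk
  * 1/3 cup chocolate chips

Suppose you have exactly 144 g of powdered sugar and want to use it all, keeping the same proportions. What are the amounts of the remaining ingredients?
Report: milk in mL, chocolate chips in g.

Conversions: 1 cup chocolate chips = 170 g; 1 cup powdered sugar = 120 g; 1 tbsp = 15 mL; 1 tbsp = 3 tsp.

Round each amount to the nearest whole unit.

The original recipe has 90 g of powdered sugar, so the scaling factor is 144 ÷ 90 = 8/5 = 1.6.
milk: (3 tbsp + 1 tsp = 10/3 tbsp) × 8/5 × 15 mL/tbsp = 80 mL
chocolate chips: 1/3 cup × 8/5 × 170 g/cup ≈ 91 g

milk: 80 mL; chocolate chips: 91 g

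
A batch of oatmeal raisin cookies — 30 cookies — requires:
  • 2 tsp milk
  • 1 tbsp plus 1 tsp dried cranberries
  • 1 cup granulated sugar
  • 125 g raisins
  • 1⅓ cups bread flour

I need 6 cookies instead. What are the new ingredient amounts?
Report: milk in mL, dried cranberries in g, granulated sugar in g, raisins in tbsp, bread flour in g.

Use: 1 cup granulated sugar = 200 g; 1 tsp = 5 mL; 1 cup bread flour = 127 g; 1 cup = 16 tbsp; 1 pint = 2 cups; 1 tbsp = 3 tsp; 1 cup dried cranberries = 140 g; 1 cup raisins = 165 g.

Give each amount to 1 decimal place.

Scaling factor: 6/30 = 1/5 = 0.2.
milk: 2 tsp × 1/5 × 5 mL/tsp = 2.0 mL
dried cranberries: (1 tbsp + 1 tsp = 4/3 tbsp) × 1/5 ÷ 16 tbsp/cup × 140 g/cup ≈ 2.3 g
granulated sugar: 1 cup × 1/5 × 200 g/cup = 40.0 g
raisins: 125 g × 1/5 ÷ 165 g/cup × 16 tbsp/cup ≈ 2.4 tbsp
bread flour: 4/3 cup × 1/5 × 127 g/cup ≈ 33.9 g

milk: 2.0 mL; dried cranberries: 2.3 g; granulated sugar: 40.0 g; raisins: 2.4 tbsp; bread flour: 33.9 g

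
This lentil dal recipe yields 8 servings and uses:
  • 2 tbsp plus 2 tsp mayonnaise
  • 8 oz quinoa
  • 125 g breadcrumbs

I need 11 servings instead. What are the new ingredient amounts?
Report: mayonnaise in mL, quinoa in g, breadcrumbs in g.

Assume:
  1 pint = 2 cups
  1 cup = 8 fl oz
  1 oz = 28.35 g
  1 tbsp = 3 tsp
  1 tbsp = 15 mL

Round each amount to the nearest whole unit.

Scaling factor: 11/8 = 1.375.
mayonnaise: (2 tbsp + 2 tsp = 8/3 tbsp) × 11/8 × 15 mL/tbsp = 55 mL
quinoa: 8 oz × 11/8 × 28.35 g/oz ≈ 312 g
breadcrumbs: 125 g × 11/8 ≈ 172 g

mayonnaise: 55 mL; quinoa: 312 g; breadcrumbs: 172 g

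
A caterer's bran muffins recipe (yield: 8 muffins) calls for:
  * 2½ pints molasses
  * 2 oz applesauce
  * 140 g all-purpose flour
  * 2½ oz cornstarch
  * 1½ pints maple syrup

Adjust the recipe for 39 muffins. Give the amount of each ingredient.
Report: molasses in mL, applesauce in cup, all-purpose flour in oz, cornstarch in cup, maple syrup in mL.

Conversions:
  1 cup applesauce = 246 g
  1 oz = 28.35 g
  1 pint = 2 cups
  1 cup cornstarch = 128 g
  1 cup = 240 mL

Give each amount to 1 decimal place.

Scaling factor: 39/8 = 4.875.
molasses: 2.5 pint × 39/8 × 2 cup/pint × 240 mL/cup = 5850.0 mL
applesauce: 2 oz × 39/8 × 28.35 g/oz ÷ 246 g/cup ≈ 1.1 cup
all-purpose flour: 140 g × 39/8 ÷ 28.35 g/oz ≈ 24.1 oz
cornstarch: 2.5 oz × 39/8 × 28.35 g/oz ÷ 128 g/cup ≈ 2.7 cup
maple syrup: 1.5 pint × 39/8 × 2 cup/pint × 240 mL/cup = 3510.0 mL

molasses: 5850.0 mL; applesauce: 1.1 cup; all-purpose flour: 24.1 oz; cornstarch: 2.7 cup; maple syrup: 3510.0 mL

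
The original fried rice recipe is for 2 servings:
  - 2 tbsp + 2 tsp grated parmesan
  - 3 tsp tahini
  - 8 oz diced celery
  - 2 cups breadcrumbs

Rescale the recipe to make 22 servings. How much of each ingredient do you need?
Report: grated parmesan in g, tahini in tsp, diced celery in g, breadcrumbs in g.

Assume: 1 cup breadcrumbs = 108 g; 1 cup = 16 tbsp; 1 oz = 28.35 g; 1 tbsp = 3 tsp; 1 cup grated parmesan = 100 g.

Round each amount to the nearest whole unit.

Scaling factor: 22/2 = 11.
grated parmesan: (2 tbsp + 2 tsp = 8/3 tbsp) × 11 ÷ 16 tbsp/cup × 100 g/cup ≈ 183 g
tahini: 3 tsp × 11 = 33 tsp
diced celery: 8 oz × 11 × 28.35 g/oz ≈ 2495 g
breadcrumbs: 2 cup × 11 × 108 g/cup = 2376 g

grated parmesan: 183 g; tahini: 33 tsp; diced celery: 2495 g; breadcrumbs: 2376 g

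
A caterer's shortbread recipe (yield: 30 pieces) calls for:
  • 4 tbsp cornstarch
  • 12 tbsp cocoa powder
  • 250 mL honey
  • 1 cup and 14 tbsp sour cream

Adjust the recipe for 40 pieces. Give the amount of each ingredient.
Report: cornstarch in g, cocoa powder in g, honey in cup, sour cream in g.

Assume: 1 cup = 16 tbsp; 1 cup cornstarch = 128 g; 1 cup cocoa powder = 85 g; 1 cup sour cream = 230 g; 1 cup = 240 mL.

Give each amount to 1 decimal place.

Scaling factor: 40/30 = 4/3.
cornstarch: 4 tbsp × 4/3 ÷ 16 tbsp/cup × 128 g/cup ≈ 42.7 g
cocoa powder: 12 tbsp × 4/3 ÷ 16 tbsp/cup × 85 g/cup = 85.0 g
honey: 250 mL × 4/3 ÷ 240 mL/cup ≈ 1.4 cup
sour cream: (1 cup + 14 tbsp = 1.875 cup) × 4/3 × 230 g/cup = 575.0 g

cornstarch: 42.7 g; cocoa powder: 85.0 g; honey: 1.4 cup; sour cream: 575.0 g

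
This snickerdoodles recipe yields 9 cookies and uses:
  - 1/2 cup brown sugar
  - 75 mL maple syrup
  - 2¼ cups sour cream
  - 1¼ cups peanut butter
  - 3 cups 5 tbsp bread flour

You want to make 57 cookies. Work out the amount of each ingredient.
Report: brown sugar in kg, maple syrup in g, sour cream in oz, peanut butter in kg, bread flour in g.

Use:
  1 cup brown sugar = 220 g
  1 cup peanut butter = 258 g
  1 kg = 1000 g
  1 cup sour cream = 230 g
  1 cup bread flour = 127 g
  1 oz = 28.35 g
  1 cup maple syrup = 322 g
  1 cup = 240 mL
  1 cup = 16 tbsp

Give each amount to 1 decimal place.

Scaling factor: 57/9 = 19/3.
brown sugar: 0.5 cup × 19/3 × 220 g/cup ÷ 1000 g/kg ≈ 0.7 kg
maple syrup: 75 mL × 19/3 ÷ 240 mL/cup × 322 g/cup ≈ 637.3 g
sour cream: 2.25 cup × 19/3 × 230 g/cup ÷ 28.35 g/oz ≈ 115.6 oz
peanut butter: 1.25 cup × 19/3 × 258 g/cup ÷ 1000 g/kg ≈ 2.0 kg
bread flour: (3 cup + 5 tbsp = 3.3125 cup) × 19/3 × 127 g/cup ≈ 2664.4 g

brown sugar: 0.7 kg; maple syrup: 637.3 g; sour cream: 115.6 oz; peanut butter: 2.0 kg; bread flour: 2664.4 g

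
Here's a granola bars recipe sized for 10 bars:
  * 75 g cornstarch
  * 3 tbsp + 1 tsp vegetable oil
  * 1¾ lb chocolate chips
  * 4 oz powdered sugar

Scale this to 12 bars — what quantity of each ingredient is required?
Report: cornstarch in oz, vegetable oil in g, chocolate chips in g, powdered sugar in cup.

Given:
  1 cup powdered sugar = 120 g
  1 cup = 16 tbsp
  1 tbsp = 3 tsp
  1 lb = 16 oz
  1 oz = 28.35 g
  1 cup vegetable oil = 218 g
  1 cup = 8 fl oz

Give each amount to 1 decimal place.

Scaling factor: 12/10 = 6/5 = 1.2.
cornstarch: 75 g × 6/5 ÷ 28.35 g/oz ≈ 3.2 oz
vegetable oil: (3 tbsp + 1 tsp = 10/3 tbsp) × 6/5 ÷ 16 tbsp/cup × 218 g/cup = 54.5 g
chocolate chips: 1.75 lb × 6/5 × 16 oz/lb × 28.35 g/oz ≈ 952.6 g
powdered sugar: 4 oz × 6/5 × 28.35 g/oz ÷ 120 g/cup ≈ 1.1 cup

cornstarch: 3.2 oz; vegetable oil: 54.5 g; chocolate chips: 952.6 g; powdered sugar: 1.1 cup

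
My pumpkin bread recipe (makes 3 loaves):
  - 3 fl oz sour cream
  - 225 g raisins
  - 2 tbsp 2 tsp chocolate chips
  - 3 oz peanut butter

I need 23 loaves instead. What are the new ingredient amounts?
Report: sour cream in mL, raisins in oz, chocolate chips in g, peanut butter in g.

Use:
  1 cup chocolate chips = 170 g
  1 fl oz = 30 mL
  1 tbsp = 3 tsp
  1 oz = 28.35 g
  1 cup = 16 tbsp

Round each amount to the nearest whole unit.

sour cream: 690 mL; raisins: 61 oz; chocolate chips: 217 g; peanut butter: 652 g

Scaling factor: 23/3.
sour cream: 3 fl oz × 23/3 × 30 mL/fl oz = 690 mL
raisins: 225 g × 23/3 ÷ 28.35 g/oz ≈ 61 oz
chocolate chips: (2 tbsp + 2 tsp = 8/3 tbsp) × 23/3 ÷ 16 tbsp/cup × 170 g/cup ≈ 217 g
peanut butter: 3 oz × 23/3 × 28.35 g/oz ≈ 652 g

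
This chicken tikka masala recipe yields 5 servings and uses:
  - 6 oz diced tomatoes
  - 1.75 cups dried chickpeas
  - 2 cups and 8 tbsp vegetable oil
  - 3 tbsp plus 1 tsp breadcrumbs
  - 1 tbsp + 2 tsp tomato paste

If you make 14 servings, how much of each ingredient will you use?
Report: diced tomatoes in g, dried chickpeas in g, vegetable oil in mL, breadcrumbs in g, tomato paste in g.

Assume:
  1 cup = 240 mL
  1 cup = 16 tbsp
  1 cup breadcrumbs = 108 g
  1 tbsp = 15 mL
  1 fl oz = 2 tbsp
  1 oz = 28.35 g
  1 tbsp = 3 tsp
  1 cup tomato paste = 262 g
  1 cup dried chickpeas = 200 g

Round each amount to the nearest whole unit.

Scaling factor: 14/5 = 2.8.
diced tomatoes: 6 oz × 14/5 × 28.35 g/oz ≈ 476 g
dried chickpeas: 1.75 cup × 14/5 × 200 g/cup = 980 g
vegetable oil: (2 cup + 8 tbsp = 2.5 cup) × 14/5 × 240 mL/cup = 1680 mL
breadcrumbs: (3 tbsp + 1 tsp = 10/3 tbsp) × 14/5 ÷ 16 tbsp/cup × 108 g/cup = 63 g
tomato paste: (1 tbsp + 2 tsp = 5/3 tbsp) × 14/5 ÷ 16 tbsp/cup × 262 g/cup ≈ 76 g

diced tomatoes: 476 g; dried chickpeas: 980 g; vegetable oil: 1680 mL; breadcrumbs: 63 g; tomato paste: 76 g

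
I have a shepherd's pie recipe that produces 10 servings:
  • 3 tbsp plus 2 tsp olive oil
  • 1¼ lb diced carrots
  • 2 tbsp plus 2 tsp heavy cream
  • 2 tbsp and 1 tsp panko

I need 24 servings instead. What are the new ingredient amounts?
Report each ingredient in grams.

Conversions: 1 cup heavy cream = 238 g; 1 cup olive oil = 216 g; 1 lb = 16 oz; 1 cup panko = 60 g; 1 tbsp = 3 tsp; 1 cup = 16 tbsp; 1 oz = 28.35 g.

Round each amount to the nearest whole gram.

Scaling factor: 24/10 = 12/5 = 2.4.
olive oil: (3 tbsp + 2 tsp = 11/3 tbsp) × 12/5 ÷ 16 tbsp/cup × 216 g/cup ≈ 119 g
diced carrots: 1.25 lb × 12/5 × 16 oz/lb × 28.35 g/oz ≈ 1361 g
heavy cream: (2 tbsp + 2 tsp = 8/3 tbsp) × 12/5 ÷ 16 tbsp/cup × 238 g/cup ≈ 95 g
panko: (2 tbsp + 1 tsp = 7/3 tbsp) × 12/5 ÷ 16 tbsp/cup × 60 g/cup = 21 g

olive oil: 119 g; diced carrots: 1361 g; heavy cream: 95 g; panko: 21 g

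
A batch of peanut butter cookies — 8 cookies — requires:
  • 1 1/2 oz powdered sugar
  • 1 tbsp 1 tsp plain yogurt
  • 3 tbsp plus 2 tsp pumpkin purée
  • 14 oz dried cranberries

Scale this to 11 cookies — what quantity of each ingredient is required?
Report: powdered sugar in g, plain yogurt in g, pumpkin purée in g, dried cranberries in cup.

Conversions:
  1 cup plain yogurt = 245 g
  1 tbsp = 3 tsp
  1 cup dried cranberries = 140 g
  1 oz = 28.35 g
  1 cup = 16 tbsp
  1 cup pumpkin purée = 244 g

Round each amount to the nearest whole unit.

Scaling factor: 11/8 = 1.375.
powdered sugar: 1.5 oz × 11/8 × 28.35 g/oz ≈ 58 g
plain yogurt: (1 tbsp + 1 tsp = 4/3 tbsp) × 11/8 ÷ 16 tbsp/cup × 245 g/cup ≈ 28 g
pumpkin purée: (3 tbsp + 2 tsp = 11/3 tbsp) × 11/8 ÷ 16 tbsp/cup × 244 g/cup ≈ 77 g
dried cranberries: 14 oz × 11/8 × 28.35 g/oz ÷ 140 g/cup ≈ 4 cup

powdered sugar: 58 g; plain yogurt: 28 g; pumpkin purée: 77 g; dried cranberries: 4 cup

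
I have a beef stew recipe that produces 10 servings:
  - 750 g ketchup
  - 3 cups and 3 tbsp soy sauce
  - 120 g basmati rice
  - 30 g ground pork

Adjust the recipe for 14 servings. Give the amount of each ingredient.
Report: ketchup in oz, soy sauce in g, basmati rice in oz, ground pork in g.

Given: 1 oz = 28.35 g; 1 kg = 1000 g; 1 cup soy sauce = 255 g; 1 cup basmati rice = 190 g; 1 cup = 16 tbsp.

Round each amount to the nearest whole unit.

ketchup: 37 oz; soy sauce: 1138 g; basmati rice: 6 oz; ground pork: 42 g

Scaling factor: 14/10 = 7/5 = 1.4.
ketchup: 750 g × 7/5 ÷ 28.35 g/oz ≈ 37 oz
soy sauce: (3 cup + 3 tbsp = 3.1875 cup) × 7/5 × 255 g/cup ≈ 1138 g
basmati rice: 120 g × 7/5 ÷ 28.35 g/oz ≈ 6 oz
ground pork: 30 g × 7/5 = 42 g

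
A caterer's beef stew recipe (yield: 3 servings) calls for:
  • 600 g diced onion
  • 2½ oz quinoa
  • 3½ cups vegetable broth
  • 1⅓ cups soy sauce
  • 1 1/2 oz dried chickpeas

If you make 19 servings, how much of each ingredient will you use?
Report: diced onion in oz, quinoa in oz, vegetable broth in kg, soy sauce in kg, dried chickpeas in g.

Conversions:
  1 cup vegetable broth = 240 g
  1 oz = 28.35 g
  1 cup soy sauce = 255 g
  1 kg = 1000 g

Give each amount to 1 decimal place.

diced onion: 134.0 oz; quinoa: 15.8 oz; vegetable broth: 5.3 kg; soy sauce: 2.2 kg; dried chickpeas: 269.3 g

Scaling factor: 19/3.
diced onion: 600 g × 19/3 ÷ 28.35 g/oz ≈ 134.0 oz
quinoa: 2.5 oz × 19/3 ≈ 15.8 oz
vegetable broth: 3.5 cup × 19/3 × 240 g/cup ÷ 1000 g/kg ≈ 5.3 kg
soy sauce: 4/3 cup × 19/3 × 255 g/cup ÷ 1000 g/kg ≈ 2.2 kg
dried chickpeas: 1.5 oz × 19/3 × 28.35 g/oz ≈ 269.3 g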